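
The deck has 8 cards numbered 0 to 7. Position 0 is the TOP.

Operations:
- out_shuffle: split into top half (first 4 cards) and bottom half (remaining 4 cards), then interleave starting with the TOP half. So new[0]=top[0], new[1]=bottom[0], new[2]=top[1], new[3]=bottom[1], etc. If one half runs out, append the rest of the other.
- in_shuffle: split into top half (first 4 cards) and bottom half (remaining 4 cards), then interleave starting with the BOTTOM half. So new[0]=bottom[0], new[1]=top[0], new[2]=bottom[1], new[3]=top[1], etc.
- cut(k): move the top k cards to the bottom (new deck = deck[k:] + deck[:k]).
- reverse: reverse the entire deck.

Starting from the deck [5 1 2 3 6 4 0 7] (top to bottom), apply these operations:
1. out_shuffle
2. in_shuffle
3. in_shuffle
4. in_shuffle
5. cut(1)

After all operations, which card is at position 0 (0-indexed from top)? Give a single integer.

After op 1 (out_shuffle): [5 6 1 4 2 0 3 7]
After op 2 (in_shuffle): [2 5 0 6 3 1 7 4]
After op 3 (in_shuffle): [3 2 1 5 7 0 4 6]
After op 4 (in_shuffle): [7 3 0 2 4 1 6 5]
After op 5 (cut(1)): [3 0 2 4 1 6 5 7]
Position 0: card 3.

Answer: 3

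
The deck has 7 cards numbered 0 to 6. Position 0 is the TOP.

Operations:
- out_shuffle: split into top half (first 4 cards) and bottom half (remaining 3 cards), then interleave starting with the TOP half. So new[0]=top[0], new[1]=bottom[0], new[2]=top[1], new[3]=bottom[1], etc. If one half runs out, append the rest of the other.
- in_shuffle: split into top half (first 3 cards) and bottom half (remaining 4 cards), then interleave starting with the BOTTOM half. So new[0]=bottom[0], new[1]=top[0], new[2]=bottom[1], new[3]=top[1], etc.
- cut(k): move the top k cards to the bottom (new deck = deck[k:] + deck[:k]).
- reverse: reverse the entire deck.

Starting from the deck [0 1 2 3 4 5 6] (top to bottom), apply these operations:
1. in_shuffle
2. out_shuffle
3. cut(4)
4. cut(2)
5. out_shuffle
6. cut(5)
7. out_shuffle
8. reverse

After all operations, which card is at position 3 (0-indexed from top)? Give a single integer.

After op 1 (in_shuffle): [3 0 4 1 5 2 6]
After op 2 (out_shuffle): [3 5 0 2 4 6 1]
After op 3 (cut(4)): [4 6 1 3 5 0 2]
After op 4 (cut(2)): [1 3 5 0 2 4 6]
After op 5 (out_shuffle): [1 2 3 4 5 6 0]
After op 6 (cut(5)): [6 0 1 2 3 4 5]
After op 7 (out_shuffle): [6 3 0 4 1 5 2]
After op 8 (reverse): [2 5 1 4 0 3 6]
Position 3: card 4.

Answer: 4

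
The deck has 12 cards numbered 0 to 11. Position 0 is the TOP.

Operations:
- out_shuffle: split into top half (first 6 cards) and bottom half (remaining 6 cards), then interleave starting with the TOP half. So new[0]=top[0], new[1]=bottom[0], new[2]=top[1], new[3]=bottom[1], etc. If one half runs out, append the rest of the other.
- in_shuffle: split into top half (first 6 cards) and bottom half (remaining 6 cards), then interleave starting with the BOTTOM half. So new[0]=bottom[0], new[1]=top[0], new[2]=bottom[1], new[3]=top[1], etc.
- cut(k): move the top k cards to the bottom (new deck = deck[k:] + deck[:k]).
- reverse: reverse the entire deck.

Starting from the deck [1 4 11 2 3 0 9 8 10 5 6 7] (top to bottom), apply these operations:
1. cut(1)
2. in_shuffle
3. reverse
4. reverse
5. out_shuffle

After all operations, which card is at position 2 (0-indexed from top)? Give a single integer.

After op 1 (cut(1)): [4 11 2 3 0 9 8 10 5 6 7 1]
After op 2 (in_shuffle): [8 4 10 11 5 2 6 3 7 0 1 9]
After op 3 (reverse): [9 1 0 7 3 6 2 5 11 10 4 8]
After op 4 (reverse): [8 4 10 11 5 2 6 3 7 0 1 9]
After op 5 (out_shuffle): [8 6 4 3 10 7 11 0 5 1 2 9]
Position 2: card 4.

Answer: 4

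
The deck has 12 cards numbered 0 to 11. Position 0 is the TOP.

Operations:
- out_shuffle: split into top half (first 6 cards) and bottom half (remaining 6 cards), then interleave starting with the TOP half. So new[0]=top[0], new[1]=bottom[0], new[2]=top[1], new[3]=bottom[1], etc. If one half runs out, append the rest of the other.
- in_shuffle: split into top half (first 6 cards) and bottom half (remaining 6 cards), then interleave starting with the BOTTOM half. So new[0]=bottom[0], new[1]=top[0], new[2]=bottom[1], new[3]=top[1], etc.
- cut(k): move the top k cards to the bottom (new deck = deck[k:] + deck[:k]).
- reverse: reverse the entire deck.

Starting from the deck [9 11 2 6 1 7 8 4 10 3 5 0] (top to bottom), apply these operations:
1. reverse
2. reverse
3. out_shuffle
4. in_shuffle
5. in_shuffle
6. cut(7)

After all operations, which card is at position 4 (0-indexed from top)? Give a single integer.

After op 1 (reverse): [0 5 3 10 4 8 7 1 6 2 11 9]
After op 2 (reverse): [9 11 2 6 1 7 8 4 10 3 5 0]
After op 3 (out_shuffle): [9 8 11 4 2 10 6 3 1 5 7 0]
After op 4 (in_shuffle): [6 9 3 8 1 11 5 4 7 2 0 10]
After op 5 (in_shuffle): [5 6 4 9 7 3 2 8 0 1 10 11]
After op 6 (cut(7)): [8 0 1 10 11 5 6 4 9 7 3 2]
Position 4: card 11.

Answer: 11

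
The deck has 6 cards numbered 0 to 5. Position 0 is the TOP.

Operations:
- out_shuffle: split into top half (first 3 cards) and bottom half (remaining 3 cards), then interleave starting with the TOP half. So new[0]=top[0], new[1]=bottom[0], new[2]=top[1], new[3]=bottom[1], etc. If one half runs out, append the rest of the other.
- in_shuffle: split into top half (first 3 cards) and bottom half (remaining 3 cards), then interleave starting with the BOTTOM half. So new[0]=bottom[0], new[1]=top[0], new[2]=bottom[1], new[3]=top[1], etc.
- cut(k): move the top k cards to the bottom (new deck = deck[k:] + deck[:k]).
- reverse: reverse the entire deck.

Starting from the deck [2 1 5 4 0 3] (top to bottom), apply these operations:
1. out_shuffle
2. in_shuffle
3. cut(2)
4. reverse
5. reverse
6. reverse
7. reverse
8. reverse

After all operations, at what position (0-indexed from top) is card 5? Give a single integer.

Answer: 5

Derivation:
After op 1 (out_shuffle): [2 4 1 0 5 3]
After op 2 (in_shuffle): [0 2 5 4 3 1]
After op 3 (cut(2)): [5 4 3 1 0 2]
After op 4 (reverse): [2 0 1 3 4 5]
After op 5 (reverse): [5 4 3 1 0 2]
After op 6 (reverse): [2 0 1 3 4 5]
After op 7 (reverse): [5 4 3 1 0 2]
After op 8 (reverse): [2 0 1 3 4 5]
Card 5 is at position 5.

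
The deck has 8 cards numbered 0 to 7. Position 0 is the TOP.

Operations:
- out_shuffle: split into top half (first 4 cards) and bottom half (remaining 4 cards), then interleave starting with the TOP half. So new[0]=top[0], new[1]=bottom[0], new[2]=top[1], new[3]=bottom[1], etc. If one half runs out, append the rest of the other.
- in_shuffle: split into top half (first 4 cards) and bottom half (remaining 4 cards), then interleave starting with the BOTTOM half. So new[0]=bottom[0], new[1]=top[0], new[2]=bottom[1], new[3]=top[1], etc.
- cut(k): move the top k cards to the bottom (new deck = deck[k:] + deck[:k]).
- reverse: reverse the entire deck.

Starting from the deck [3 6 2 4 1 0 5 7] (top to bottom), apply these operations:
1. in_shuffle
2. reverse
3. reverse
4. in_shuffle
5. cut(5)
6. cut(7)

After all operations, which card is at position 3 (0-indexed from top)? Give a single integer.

Answer: 6

Derivation:
After op 1 (in_shuffle): [1 3 0 6 5 2 7 4]
After op 2 (reverse): [4 7 2 5 6 0 3 1]
After op 3 (reverse): [1 3 0 6 5 2 7 4]
After op 4 (in_shuffle): [5 1 2 3 7 0 4 6]
After op 5 (cut(5)): [0 4 6 5 1 2 3 7]
After op 6 (cut(7)): [7 0 4 6 5 1 2 3]
Position 3: card 6.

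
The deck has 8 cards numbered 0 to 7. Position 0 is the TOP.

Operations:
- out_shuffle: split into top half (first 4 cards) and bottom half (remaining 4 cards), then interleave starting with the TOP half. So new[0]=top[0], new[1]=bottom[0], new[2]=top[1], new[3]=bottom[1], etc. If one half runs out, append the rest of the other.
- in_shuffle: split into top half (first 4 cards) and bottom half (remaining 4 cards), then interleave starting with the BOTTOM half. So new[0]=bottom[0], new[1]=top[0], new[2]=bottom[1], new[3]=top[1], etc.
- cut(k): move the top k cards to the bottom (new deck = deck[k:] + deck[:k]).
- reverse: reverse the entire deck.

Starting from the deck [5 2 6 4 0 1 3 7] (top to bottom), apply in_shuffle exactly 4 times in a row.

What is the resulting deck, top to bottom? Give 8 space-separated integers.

Answer: 4 7 6 3 2 1 5 0

Derivation:
After op 1 (in_shuffle): [0 5 1 2 3 6 7 4]
After op 2 (in_shuffle): [3 0 6 5 7 1 4 2]
After op 3 (in_shuffle): [7 3 1 0 4 6 2 5]
After op 4 (in_shuffle): [4 7 6 3 2 1 5 0]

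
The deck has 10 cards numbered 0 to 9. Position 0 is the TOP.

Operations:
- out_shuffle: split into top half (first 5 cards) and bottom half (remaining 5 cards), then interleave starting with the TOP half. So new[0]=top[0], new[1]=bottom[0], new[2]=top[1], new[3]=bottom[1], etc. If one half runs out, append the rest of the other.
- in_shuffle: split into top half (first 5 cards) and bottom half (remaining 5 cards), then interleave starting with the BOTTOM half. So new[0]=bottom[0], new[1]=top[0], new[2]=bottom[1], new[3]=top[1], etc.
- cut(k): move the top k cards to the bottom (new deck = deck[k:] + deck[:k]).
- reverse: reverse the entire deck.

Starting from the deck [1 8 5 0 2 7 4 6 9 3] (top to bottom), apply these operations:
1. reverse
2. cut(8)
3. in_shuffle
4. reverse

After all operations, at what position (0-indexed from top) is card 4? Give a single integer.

After op 1 (reverse): [3 9 6 4 7 2 0 5 8 1]
After op 2 (cut(8)): [8 1 3 9 6 4 7 2 0 5]
After op 3 (in_shuffle): [4 8 7 1 2 3 0 9 5 6]
After op 4 (reverse): [6 5 9 0 3 2 1 7 8 4]
Card 4 is at position 9.

Answer: 9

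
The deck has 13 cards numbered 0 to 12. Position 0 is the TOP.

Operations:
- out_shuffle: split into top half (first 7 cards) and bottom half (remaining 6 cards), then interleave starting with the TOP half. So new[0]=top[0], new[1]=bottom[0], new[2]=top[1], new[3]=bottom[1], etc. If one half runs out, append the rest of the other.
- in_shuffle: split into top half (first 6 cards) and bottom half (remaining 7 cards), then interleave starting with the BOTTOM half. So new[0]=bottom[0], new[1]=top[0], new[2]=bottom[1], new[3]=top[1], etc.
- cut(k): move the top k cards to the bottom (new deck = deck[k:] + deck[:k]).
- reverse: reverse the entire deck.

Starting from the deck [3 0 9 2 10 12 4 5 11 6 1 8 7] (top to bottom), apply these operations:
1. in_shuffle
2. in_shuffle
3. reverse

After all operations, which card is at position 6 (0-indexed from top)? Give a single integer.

After op 1 (in_shuffle): [4 3 5 0 11 9 6 2 1 10 8 12 7]
After op 2 (in_shuffle): [6 4 2 3 1 5 10 0 8 11 12 9 7]
After op 3 (reverse): [7 9 12 11 8 0 10 5 1 3 2 4 6]
Position 6: card 10.

Answer: 10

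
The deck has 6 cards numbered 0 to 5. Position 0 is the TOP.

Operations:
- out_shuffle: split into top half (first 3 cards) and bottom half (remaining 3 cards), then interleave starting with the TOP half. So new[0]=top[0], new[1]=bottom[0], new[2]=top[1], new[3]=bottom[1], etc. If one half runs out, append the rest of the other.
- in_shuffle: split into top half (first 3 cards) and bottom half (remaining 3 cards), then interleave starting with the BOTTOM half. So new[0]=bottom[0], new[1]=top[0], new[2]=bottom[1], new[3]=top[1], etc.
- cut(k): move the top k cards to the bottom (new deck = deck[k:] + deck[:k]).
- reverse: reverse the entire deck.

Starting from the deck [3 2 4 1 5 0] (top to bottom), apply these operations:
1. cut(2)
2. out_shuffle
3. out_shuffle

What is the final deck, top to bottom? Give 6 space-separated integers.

After op 1 (cut(2)): [4 1 5 0 3 2]
After op 2 (out_shuffle): [4 0 1 3 5 2]
After op 3 (out_shuffle): [4 3 0 5 1 2]

Answer: 4 3 0 5 1 2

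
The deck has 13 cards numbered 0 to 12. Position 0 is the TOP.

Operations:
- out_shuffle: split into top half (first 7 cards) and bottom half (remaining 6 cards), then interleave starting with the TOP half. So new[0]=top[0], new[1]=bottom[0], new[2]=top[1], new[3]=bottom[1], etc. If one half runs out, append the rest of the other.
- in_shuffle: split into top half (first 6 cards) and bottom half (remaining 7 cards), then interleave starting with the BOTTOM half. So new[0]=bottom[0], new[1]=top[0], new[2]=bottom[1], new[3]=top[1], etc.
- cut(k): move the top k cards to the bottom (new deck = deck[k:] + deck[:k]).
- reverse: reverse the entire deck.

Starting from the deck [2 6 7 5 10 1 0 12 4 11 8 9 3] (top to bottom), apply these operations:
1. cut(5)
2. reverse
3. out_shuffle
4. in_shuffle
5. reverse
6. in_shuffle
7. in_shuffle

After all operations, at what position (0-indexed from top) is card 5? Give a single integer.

Answer: 5

Derivation:
After op 1 (cut(5)): [1 0 12 4 11 8 9 3 2 6 7 5 10]
After op 2 (reverse): [10 5 7 6 2 3 9 8 11 4 12 0 1]
After op 3 (out_shuffle): [10 8 5 11 7 4 6 12 2 0 3 1 9]
After op 4 (in_shuffle): [6 10 12 8 2 5 0 11 3 7 1 4 9]
After op 5 (reverse): [9 4 1 7 3 11 0 5 2 8 12 10 6]
After op 6 (in_shuffle): [0 9 5 4 2 1 8 7 12 3 10 11 6]
After op 7 (in_shuffle): [8 0 7 9 12 5 3 4 10 2 11 1 6]
Card 5 is at position 5.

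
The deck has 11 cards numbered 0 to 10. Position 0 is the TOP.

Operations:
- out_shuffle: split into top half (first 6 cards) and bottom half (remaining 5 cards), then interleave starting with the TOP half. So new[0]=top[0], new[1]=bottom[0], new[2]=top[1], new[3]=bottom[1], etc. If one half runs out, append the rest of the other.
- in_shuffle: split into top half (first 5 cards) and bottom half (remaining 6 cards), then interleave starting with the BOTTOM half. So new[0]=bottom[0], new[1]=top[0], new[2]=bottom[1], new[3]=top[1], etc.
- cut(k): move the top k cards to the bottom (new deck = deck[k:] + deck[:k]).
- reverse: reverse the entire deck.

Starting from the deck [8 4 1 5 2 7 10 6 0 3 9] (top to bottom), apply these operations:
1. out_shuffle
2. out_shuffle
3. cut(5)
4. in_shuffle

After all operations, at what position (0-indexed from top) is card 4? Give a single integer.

Answer: 10

Derivation:
After op 1 (out_shuffle): [8 10 4 6 1 0 5 3 2 9 7]
After op 2 (out_shuffle): [8 5 10 3 4 2 6 9 1 7 0]
After op 3 (cut(5)): [2 6 9 1 7 0 8 5 10 3 4]
After op 4 (in_shuffle): [0 2 8 6 5 9 10 1 3 7 4]
Card 4 is at position 10.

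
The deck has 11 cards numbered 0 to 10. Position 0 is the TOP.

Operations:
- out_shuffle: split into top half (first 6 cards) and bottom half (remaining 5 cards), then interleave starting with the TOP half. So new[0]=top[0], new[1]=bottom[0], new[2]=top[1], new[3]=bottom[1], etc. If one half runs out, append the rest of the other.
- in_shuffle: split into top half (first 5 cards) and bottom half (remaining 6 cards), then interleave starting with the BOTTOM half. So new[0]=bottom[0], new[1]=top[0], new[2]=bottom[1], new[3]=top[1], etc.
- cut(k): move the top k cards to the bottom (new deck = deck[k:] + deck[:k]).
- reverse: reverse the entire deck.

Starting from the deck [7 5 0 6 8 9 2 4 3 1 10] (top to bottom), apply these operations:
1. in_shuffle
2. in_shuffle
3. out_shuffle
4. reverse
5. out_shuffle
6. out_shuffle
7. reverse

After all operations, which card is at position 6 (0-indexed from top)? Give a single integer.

After op 1 (in_shuffle): [9 7 2 5 4 0 3 6 1 8 10]
After op 2 (in_shuffle): [0 9 3 7 6 2 1 5 8 4 10]
After op 3 (out_shuffle): [0 1 9 5 3 8 7 4 6 10 2]
After op 4 (reverse): [2 10 6 4 7 8 3 5 9 1 0]
After op 5 (out_shuffle): [2 3 10 5 6 9 4 1 7 0 8]
After op 6 (out_shuffle): [2 4 3 1 10 7 5 0 6 8 9]
After op 7 (reverse): [9 8 6 0 5 7 10 1 3 4 2]
Position 6: card 10.

Answer: 10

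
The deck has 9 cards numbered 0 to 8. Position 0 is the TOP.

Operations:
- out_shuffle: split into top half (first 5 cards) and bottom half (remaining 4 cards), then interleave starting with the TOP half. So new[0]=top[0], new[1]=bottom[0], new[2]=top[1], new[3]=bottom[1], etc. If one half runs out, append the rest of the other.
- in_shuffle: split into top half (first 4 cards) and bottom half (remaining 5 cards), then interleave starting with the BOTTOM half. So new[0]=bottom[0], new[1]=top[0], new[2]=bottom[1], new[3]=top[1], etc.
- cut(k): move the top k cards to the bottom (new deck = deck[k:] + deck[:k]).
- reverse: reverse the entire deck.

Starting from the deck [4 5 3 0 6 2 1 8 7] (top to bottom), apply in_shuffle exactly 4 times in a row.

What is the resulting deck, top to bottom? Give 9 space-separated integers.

After op 1 (in_shuffle): [6 4 2 5 1 3 8 0 7]
After op 2 (in_shuffle): [1 6 3 4 8 2 0 5 7]
After op 3 (in_shuffle): [8 1 2 6 0 3 5 4 7]
After op 4 (in_shuffle): [0 8 3 1 5 2 4 6 7]

Answer: 0 8 3 1 5 2 4 6 7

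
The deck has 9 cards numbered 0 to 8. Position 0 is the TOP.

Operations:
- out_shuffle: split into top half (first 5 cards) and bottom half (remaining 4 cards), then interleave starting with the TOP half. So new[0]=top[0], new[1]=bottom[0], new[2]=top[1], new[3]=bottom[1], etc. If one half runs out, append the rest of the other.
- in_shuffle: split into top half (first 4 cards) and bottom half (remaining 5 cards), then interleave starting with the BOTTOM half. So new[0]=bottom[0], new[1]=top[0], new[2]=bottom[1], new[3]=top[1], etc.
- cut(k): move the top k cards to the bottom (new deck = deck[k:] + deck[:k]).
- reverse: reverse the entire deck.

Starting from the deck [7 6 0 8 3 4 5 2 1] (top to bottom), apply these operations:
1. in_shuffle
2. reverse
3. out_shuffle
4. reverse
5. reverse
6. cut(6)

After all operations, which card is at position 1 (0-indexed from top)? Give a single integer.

Answer: 3

Derivation:
After op 1 (in_shuffle): [3 7 4 6 5 0 2 8 1]
After op 2 (reverse): [1 8 2 0 5 6 4 7 3]
After op 3 (out_shuffle): [1 6 8 4 2 7 0 3 5]
After op 4 (reverse): [5 3 0 7 2 4 8 6 1]
After op 5 (reverse): [1 6 8 4 2 7 0 3 5]
After op 6 (cut(6)): [0 3 5 1 6 8 4 2 7]
Position 1: card 3.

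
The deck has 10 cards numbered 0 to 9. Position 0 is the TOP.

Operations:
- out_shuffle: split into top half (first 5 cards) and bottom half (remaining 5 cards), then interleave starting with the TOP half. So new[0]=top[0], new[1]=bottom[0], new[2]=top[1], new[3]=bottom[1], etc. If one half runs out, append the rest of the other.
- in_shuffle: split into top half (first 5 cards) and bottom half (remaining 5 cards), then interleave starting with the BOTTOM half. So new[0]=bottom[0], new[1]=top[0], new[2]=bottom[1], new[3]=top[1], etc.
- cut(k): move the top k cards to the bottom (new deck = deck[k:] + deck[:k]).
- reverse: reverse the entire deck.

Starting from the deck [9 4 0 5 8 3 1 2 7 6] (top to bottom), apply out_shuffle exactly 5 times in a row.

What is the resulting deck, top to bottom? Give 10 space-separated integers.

Answer: 9 0 8 1 7 4 5 3 2 6

Derivation:
After op 1 (out_shuffle): [9 3 4 1 0 2 5 7 8 6]
After op 2 (out_shuffle): [9 2 3 5 4 7 1 8 0 6]
After op 3 (out_shuffle): [9 7 2 1 3 8 5 0 4 6]
After op 4 (out_shuffle): [9 8 7 5 2 0 1 4 3 6]
After op 5 (out_shuffle): [9 0 8 1 7 4 5 3 2 6]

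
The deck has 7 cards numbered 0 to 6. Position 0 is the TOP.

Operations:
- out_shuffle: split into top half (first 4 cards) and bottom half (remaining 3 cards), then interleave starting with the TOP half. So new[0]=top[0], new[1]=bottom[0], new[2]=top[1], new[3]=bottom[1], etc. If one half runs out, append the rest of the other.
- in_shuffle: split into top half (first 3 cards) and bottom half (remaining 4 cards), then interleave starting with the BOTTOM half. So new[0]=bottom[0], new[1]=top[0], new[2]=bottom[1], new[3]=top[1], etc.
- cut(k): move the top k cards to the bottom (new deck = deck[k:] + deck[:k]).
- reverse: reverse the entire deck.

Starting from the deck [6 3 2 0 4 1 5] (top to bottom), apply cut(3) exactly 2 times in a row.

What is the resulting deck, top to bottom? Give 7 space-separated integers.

After op 1 (cut(3)): [0 4 1 5 6 3 2]
After op 2 (cut(3)): [5 6 3 2 0 4 1]

Answer: 5 6 3 2 0 4 1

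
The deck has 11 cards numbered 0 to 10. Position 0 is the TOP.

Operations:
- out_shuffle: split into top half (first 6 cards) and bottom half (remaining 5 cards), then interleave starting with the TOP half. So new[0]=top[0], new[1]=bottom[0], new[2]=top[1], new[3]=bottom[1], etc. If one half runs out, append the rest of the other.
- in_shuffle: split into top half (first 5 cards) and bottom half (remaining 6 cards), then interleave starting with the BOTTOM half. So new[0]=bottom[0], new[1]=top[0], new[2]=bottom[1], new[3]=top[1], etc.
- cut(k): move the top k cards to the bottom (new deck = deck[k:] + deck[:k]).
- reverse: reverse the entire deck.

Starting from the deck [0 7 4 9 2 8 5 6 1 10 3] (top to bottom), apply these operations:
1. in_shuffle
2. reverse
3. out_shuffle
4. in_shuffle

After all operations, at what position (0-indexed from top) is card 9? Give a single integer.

After op 1 (in_shuffle): [8 0 5 7 6 4 1 9 10 2 3]
After op 2 (reverse): [3 2 10 9 1 4 6 7 5 0 8]
After op 3 (out_shuffle): [3 6 2 7 10 5 9 0 1 8 4]
After op 4 (in_shuffle): [5 3 9 6 0 2 1 7 8 10 4]
Card 9 is at position 2.

Answer: 2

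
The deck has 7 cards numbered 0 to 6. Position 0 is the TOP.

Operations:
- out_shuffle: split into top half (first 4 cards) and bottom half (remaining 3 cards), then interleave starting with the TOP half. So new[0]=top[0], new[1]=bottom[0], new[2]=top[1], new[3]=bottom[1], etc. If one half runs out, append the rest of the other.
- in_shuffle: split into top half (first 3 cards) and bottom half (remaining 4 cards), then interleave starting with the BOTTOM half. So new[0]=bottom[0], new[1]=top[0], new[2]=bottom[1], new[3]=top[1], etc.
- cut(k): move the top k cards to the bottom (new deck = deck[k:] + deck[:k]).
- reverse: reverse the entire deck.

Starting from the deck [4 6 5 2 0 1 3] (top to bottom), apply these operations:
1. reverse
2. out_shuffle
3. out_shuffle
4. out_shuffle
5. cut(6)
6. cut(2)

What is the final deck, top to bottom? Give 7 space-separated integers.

Answer: 1 0 2 5 6 4 3

Derivation:
After op 1 (reverse): [3 1 0 2 5 6 4]
After op 2 (out_shuffle): [3 5 1 6 0 4 2]
After op 3 (out_shuffle): [3 0 5 4 1 2 6]
After op 4 (out_shuffle): [3 1 0 2 5 6 4]
After op 5 (cut(6)): [4 3 1 0 2 5 6]
After op 6 (cut(2)): [1 0 2 5 6 4 3]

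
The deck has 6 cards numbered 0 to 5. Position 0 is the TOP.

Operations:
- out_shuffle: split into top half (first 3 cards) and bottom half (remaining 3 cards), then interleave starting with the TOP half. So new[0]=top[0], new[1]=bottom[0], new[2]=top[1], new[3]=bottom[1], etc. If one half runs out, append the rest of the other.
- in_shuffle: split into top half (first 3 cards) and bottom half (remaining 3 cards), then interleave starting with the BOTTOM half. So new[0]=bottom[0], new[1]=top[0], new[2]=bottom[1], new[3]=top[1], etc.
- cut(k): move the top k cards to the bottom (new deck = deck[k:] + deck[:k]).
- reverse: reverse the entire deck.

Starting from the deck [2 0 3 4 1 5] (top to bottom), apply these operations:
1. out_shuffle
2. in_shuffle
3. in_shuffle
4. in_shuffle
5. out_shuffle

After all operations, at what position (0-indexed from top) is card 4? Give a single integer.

Answer: 2

Derivation:
After op 1 (out_shuffle): [2 4 0 1 3 5]
After op 2 (in_shuffle): [1 2 3 4 5 0]
After op 3 (in_shuffle): [4 1 5 2 0 3]
After op 4 (in_shuffle): [2 4 0 1 3 5]
After op 5 (out_shuffle): [2 1 4 3 0 5]
Card 4 is at position 2.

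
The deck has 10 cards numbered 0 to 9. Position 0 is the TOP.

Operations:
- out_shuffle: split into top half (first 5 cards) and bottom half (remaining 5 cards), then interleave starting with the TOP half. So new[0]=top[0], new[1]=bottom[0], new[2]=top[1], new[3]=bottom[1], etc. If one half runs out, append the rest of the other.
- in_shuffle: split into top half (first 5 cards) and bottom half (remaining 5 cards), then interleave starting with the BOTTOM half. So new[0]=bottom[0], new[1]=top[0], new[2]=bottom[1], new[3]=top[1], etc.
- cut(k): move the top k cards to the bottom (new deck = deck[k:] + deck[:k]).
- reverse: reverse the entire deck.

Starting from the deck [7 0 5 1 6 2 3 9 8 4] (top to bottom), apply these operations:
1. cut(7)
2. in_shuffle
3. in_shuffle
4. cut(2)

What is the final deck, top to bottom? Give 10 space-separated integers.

Answer: 2 9 7 1 3 8 0 6 4 5

Derivation:
After op 1 (cut(7)): [9 8 4 7 0 5 1 6 2 3]
After op 2 (in_shuffle): [5 9 1 8 6 4 2 7 3 0]
After op 3 (in_shuffle): [4 5 2 9 7 1 3 8 0 6]
After op 4 (cut(2)): [2 9 7 1 3 8 0 6 4 5]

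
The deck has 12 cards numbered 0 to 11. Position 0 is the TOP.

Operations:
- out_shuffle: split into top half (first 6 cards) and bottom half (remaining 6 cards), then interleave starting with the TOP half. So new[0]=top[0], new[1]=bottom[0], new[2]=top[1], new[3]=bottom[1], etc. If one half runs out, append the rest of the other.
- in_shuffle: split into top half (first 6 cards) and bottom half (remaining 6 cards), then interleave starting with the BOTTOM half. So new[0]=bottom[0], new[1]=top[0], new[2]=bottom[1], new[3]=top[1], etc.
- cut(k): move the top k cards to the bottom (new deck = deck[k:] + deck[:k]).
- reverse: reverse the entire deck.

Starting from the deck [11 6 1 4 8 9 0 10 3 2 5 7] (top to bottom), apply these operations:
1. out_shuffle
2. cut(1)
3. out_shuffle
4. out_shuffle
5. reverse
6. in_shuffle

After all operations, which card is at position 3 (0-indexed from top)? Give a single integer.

Answer: 5

Derivation:
After op 1 (out_shuffle): [11 0 6 10 1 3 4 2 8 5 9 7]
After op 2 (cut(1)): [0 6 10 1 3 4 2 8 5 9 7 11]
After op 3 (out_shuffle): [0 2 6 8 10 5 1 9 3 7 4 11]
After op 4 (out_shuffle): [0 1 2 9 6 3 8 7 10 4 5 11]
After op 5 (reverse): [11 5 4 10 7 8 3 6 9 2 1 0]
After op 6 (in_shuffle): [3 11 6 5 9 4 2 10 1 7 0 8]
Position 3: card 5.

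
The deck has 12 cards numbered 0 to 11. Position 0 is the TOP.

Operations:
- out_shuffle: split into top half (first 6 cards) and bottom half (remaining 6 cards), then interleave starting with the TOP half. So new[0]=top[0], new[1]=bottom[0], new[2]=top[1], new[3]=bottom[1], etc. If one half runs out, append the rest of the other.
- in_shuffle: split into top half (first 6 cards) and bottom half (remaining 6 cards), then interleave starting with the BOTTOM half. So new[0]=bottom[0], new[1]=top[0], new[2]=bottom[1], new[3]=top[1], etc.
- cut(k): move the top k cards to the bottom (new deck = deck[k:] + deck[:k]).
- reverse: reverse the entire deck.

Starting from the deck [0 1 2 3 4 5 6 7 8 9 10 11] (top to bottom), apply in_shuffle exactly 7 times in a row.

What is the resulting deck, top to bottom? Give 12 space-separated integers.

After op 1 (in_shuffle): [6 0 7 1 8 2 9 3 10 4 11 5]
After op 2 (in_shuffle): [9 6 3 0 10 7 4 1 11 8 5 2]
After op 3 (in_shuffle): [4 9 1 6 11 3 8 0 5 10 2 7]
After op 4 (in_shuffle): [8 4 0 9 5 1 10 6 2 11 7 3]
After op 5 (in_shuffle): [10 8 6 4 2 0 11 9 7 5 3 1]
After op 6 (in_shuffle): [11 10 9 8 7 6 5 4 3 2 1 0]
After op 7 (in_shuffle): [5 11 4 10 3 9 2 8 1 7 0 6]

Answer: 5 11 4 10 3 9 2 8 1 7 0 6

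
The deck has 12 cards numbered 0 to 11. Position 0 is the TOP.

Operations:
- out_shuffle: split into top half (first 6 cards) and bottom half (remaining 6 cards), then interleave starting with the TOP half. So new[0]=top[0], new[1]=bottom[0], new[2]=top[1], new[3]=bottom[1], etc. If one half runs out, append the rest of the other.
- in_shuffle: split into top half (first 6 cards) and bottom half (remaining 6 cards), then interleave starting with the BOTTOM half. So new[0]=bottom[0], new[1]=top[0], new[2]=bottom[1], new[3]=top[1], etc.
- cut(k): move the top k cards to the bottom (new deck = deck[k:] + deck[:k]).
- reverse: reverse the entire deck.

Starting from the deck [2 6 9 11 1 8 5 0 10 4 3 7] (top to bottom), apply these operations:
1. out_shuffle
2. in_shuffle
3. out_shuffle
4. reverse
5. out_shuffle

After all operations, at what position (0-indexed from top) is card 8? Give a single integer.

After op 1 (out_shuffle): [2 5 6 0 9 10 11 4 1 3 8 7]
After op 2 (in_shuffle): [11 2 4 5 1 6 3 0 8 9 7 10]
After op 3 (out_shuffle): [11 3 2 0 4 8 5 9 1 7 6 10]
After op 4 (reverse): [10 6 7 1 9 5 8 4 0 2 3 11]
After op 5 (out_shuffle): [10 8 6 4 7 0 1 2 9 3 5 11]
Card 8 is at position 1.

Answer: 1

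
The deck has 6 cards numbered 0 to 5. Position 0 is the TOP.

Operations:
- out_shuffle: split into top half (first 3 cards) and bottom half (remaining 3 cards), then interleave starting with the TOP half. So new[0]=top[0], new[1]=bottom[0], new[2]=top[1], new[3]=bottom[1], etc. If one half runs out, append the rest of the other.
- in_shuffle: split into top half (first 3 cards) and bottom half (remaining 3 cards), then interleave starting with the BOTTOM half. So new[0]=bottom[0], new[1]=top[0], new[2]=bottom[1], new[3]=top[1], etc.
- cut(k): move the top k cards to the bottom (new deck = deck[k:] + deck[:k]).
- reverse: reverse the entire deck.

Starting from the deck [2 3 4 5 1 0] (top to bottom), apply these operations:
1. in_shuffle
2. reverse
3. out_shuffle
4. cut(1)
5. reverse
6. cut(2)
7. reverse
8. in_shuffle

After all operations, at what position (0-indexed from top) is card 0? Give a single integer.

After op 1 (in_shuffle): [5 2 1 3 0 4]
After op 2 (reverse): [4 0 3 1 2 5]
After op 3 (out_shuffle): [4 1 0 2 3 5]
After op 4 (cut(1)): [1 0 2 3 5 4]
After op 5 (reverse): [4 5 3 2 0 1]
After op 6 (cut(2)): [3 2 0 1 4 5]
After op 7 (reverse): [5 4 1 0 2 3]
After op 8 (in_shuffle): [0 5 2 4 3 1]
Card 0 is at position 0.

Answer: 0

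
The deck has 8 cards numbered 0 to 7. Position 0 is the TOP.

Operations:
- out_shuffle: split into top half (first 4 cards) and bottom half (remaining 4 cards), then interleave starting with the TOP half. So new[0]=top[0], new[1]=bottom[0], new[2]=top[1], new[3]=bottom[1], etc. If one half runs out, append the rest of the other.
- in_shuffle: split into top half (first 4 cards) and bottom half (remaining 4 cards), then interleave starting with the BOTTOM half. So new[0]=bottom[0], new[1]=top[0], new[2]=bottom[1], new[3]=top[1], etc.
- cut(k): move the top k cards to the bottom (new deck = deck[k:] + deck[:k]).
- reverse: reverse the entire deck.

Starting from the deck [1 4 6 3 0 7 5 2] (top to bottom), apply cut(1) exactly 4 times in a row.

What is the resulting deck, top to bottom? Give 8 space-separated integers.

After op 1 (cut(1)): [4 6 3 0 7 5 2 1]
After op 2 (cut(1)): [6 3 0 7 5 2 1 4]
After op 3 (cut(1)): [3 0 7 5 2 1 4 6]
After op 4 (cut(1)): [0 7 5 2 1 4 6 3]

Answer: 0 7 5 2 1 4 6 3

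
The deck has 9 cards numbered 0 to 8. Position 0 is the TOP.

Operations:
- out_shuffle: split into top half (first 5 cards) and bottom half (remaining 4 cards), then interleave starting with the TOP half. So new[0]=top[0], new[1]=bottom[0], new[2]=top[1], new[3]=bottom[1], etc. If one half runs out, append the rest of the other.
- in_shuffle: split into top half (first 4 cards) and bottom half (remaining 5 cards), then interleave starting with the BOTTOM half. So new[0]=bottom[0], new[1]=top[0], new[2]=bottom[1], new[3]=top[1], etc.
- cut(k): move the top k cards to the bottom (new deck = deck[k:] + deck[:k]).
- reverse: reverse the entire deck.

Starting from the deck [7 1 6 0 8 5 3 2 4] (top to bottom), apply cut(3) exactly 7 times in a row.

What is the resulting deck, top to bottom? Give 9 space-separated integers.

Answer: 0 8 5 3 2 4 7 1 6

Derivation:
After op 1 (cut(3)): [0 8 5 3 2 4 7 1 6]
After op 2 (cut(3)): [3 2 4 7 1 6 0 8 5]
After op 3 (cut(3)): [7 1 6 0 8 5 3 2 4]
After op 4 (cut(3)): [0 8 5 3 2 4 7 1 6]
After op 5 (cut(3)): [3 2 4 7 1 6 0 8 5]
After op 6 (cut(3)): [7 1 6 0 8 5 3 2 4]
After op 7 (cut(3)): [0 8 5 3 2 4 7 1 6]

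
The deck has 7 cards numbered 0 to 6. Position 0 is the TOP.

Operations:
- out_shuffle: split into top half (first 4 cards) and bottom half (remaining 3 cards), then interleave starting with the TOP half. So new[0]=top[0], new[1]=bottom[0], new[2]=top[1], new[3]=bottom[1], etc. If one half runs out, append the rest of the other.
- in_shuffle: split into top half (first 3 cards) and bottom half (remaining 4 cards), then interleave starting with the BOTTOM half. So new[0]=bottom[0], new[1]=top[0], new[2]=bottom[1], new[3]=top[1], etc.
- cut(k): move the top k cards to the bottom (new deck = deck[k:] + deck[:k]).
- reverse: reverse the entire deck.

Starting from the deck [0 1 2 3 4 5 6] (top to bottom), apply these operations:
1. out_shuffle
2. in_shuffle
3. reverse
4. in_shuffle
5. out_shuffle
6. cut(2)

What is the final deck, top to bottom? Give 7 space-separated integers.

After op 1 (out_shuffle): [0 4 1 5 2 6 3]
After op 2 (in_shuffle): [5 0 2 4 6 1 3]
After op 3 (reverse): [3 1 6 4 2 0 5]
After op 4 (in_shuffle): [4 3 2 1 0 6 5]
After op 5 (out_shuffle): [4 0 3 6 2 5 1]
After op 6 (cut(2)): [3 6 2 5 1 4 0]

Answer: 3 6 2 5 1 4 0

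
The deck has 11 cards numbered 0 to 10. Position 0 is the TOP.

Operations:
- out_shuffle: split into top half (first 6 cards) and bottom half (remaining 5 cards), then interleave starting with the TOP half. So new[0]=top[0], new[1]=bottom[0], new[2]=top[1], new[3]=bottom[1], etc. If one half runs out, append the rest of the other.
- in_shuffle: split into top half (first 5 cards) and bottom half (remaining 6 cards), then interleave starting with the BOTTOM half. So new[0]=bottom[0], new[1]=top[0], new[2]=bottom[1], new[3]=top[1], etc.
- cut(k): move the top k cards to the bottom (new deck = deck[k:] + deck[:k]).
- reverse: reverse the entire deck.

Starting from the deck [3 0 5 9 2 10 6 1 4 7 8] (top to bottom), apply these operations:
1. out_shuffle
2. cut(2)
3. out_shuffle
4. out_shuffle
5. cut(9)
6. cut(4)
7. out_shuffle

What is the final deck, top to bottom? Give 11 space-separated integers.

Answer: 2 5 3 7 1 10 9 0 8 4 6

Derivation:
After op 1 (out_shuffle): [3 6 0 1 5 4 9 7 2 8 10]
After op 2 (cut(2)): [0 1 5 4 9 7 2 8 10 3 6]
After op 3 (out_shuffle): [0 2 1 8 5 10 4 3 9 6 7]
After op 4 (out_shuffle): [0 4 2 3 1 9 8 6 5 7 10]
After op 5 (cut(9)): [7 10 0 4 2 3 1 9 8 6 5]
After op 6 (cut(4)): [2 3 1 9 8 6 5 7 10 0 4]
After op 7 (out_shuffle): [2 5 3 7 1 10 9 0 8 4 6]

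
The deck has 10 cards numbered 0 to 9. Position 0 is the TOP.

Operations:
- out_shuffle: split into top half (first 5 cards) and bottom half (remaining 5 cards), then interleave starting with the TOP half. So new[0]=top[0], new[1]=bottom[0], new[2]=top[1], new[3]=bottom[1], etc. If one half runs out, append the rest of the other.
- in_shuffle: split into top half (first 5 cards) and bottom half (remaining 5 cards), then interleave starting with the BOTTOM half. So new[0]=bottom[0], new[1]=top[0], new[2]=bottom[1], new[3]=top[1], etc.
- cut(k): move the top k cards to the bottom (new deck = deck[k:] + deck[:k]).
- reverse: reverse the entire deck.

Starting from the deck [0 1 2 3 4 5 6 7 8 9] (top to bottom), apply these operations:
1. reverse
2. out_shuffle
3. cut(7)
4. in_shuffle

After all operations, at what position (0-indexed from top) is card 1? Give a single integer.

Answer: 1

Derivation:
After op 1 (reverse): [9 8 7 6 5 4 3 2 1 0]
After op 2 (out_shuffle): [9 4 8 3 7 2 6 1 5 0]
After op 3 (cut(7)): [1 5 0 9 4 8 3 7 2 6]
After op 4 (in_shuffle): [8 1 3 5 7 0 2 9 6 4]
Card 1 is at position 1.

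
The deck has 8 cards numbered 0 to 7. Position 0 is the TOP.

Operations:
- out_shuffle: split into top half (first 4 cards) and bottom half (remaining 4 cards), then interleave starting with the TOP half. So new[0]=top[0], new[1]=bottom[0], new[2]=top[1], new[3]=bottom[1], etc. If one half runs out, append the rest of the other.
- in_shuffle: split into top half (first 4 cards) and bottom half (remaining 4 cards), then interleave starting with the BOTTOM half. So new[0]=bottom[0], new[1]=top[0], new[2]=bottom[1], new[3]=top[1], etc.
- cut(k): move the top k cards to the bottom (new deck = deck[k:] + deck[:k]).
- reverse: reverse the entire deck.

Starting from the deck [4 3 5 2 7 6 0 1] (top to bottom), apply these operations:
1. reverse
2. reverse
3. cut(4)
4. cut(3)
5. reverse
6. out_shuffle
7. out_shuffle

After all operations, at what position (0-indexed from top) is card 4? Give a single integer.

After op 1 (reverse): [1 0 6 7 2 5 3 4]
After op 2 (reverse): [4 3 5 2 7 6 0 1]
After op 3 (cut(4)): [7 6 0 1 4 3 5 2]
After op 4 (cut(3)): [1 4 3 5 2 7 6 0]
After op 5 (reverse): [0 6 7 2 5 3 4 1]
After op 6 (out_shuffle): [0 5 6 3 7 4 2 1]
After op 7 (out_shuffle): [0 7 5 4 6 2 3 1]
Card 4 is at position 3.

Answer: 3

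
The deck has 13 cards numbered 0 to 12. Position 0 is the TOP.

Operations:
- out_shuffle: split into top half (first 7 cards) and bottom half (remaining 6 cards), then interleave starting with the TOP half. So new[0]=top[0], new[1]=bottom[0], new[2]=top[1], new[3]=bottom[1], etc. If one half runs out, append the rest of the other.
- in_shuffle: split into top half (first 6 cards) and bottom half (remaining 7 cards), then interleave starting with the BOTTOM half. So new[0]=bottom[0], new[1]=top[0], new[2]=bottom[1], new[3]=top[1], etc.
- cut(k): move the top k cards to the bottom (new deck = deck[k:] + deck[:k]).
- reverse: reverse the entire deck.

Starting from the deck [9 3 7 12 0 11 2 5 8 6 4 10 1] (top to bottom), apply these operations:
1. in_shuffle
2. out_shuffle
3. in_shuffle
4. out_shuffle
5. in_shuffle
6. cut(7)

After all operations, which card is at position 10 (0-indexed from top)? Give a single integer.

Answer: 8

Derivation:
After op 1 (in_shuffle): [2 9 5 3 8 7 6 12 4 0 10 11 1]
After op 2 (out_shuffle): [2 12 9 4 5 0 3 10 8 11 7 1 6]
After op 3 (in_shuffle): [3 2 10 12 8 9 11 4 7 5 1 0 6]
After op 4 (out_shuffle): [3 4 2 7 10 5 12 1 8 0 9 6 11]
After op 5 (in_shuffle): [12 3 1 4 8 2 0 7 9 10 6 5 11]
After op 6 (cut(7)): [7 9 10 6 5 11 12 3 1 4 8 2 0]
Position 10: card 8.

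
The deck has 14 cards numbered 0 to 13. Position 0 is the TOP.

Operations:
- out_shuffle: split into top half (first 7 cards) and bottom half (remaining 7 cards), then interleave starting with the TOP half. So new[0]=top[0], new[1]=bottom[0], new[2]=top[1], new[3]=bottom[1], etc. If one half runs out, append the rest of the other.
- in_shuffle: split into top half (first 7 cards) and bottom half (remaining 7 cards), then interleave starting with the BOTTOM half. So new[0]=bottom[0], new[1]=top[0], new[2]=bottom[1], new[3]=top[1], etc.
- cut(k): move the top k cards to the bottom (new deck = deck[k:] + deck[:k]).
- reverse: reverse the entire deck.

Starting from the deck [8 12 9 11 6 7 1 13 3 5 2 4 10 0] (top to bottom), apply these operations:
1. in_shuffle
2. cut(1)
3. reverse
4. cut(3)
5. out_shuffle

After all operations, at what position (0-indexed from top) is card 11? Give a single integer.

Answer: 8

Derivation:
After op 1 (in_shuffle): [13 8 3 12 5 9 2 11 4 6 10 7 0 1]
After op 2 (cut(1)): [8 3 12 5 9 2 11 4 6 10 7 0 1 13]
After op 3 (reverse): [13 1 0 7 10 6 4 11 2 9 5 12 3 8]
After op 4 (cut(3)): [7 10 6 4 11 2 9 5 12 3 8 13 1 0]
After op 5 (out_shuffle): [7 5 10 12 6 3 4 8 11 13 2 1 9 0]
Card 11 is at position 8.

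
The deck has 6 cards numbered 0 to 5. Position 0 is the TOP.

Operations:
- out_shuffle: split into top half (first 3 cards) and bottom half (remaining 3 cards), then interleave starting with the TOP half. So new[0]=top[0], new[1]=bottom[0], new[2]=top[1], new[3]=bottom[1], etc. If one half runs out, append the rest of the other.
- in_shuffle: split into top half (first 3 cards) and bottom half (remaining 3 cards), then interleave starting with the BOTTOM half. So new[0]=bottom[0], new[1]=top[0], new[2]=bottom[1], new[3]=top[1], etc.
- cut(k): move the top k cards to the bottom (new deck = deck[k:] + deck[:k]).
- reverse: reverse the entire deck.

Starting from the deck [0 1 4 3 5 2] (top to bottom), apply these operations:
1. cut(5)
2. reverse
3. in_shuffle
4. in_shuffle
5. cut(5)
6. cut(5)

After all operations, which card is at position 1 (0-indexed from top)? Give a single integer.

Answer: 0

Derivation:
After op 1 (cut(5)): [2 0 1 4 3 5]
After op 2 (reverse): [5 3 4 1 0 2]
After op 3 (in_shuffle): [1 5 0 3 2 4]
After op 4 (in_shuffle): [3 1 2 5 4 0]
After op 5 (cut(5)): [0 3 1 2 5 4]
After op 6 (cut(5)): [4 0 3 1 2 5]
Position 1: card 0.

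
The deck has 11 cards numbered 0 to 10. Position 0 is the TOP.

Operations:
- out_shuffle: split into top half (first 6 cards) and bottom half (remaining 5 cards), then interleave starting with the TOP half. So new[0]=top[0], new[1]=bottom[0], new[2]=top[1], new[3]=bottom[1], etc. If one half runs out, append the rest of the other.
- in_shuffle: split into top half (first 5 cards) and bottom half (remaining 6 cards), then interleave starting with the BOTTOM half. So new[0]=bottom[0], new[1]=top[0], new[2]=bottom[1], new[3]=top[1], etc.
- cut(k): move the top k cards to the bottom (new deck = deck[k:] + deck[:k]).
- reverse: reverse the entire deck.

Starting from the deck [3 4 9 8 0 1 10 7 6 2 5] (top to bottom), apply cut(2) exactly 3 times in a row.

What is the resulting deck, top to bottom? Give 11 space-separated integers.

After op 1 (cut(2)): [9 8 0 1 10 7 6 2 5 3 4]
After op 2 (cut(2)): [0 1 10 7 6 2 5 3 4 9 8]
After op 3 (cut(2)): [10 7 6 2 5 3 4 9 8 0 1]

Answer: 10 7 6 2 5 3 4 9 8 0 1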